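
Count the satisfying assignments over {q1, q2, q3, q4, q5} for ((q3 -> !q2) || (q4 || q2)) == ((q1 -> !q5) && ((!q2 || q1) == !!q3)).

Initial set: {(((q3 -> !q2) || (q4 || q2)) == ((q1 -> !q5) && ((!q2 || q1) == !!q3)))}.
(((q3 -> !q2) || (q4 || q2)) == ((q1 -> !q5) && ((!q2 || q1) == !!q3))): β-rule — branch into ((q3 -> !q2) || (q4 || q2)), ((q1 -> !q5) && ((!q2 || q1) == !!q3))  //  !((q3 -> !q2) || (q4 || q2)), !((q1 -> !q5) && ((!q2 || q1) == !!q3)).
  branch 1 (add ((q3 -> !q2) || (q4 || q2)), ((q1 -> !q5) && ((!q2 || q1) == !!q3))):
    ((q1 -> !q5) && ((!q2 || q1) == !!q3)): α-rule — add (q1 -> !q5), ((!q2 || q1) == !!q3).
    ((q3 -> !q2) || (q4 || q2)): β-rule — branch into (q3 -> !q2)  //  (q4 || q2).
      branch 1.1 (add (q3 -> !q2)):
        (q1 -> !q5): β-rule — branch into !q1  //  !q5.
          branch 1.1.1 (add !q1):
            ((!q2 || q1) == !!q3): β-rule — branch into (!q2 || q1), !!q3  //  !(!q2 || q1), !!!q3.
              branch 1.1.1.1 (add (!q2 || q1), !!q3):
                !!q3: drop double negation, giving q3.
                (q3 -> !q2): β-rule — branch into !q3  //  !q2.
                  branch 1.1.1.1.1 (add !q3):
                    × closes — contains both q3 and !q3.
                  branch 1.1.1.1.2 (add !q2):
                    (!q2 || q1): β-rule — branch into !q2  //  q1.
                      branch 1.1.1.1.2.1 (add !q2):
                        ○ open, literals {q1=false, q2=false, q3=true}.
                      branch 1.1.1.1.2.2 (add q1):
                        × closes — contains both q1 and !q1.
              branch 1.1.1.2 (add !(!q2 || q1), !!!q3):
                !(!q2 || q1): α-rule — add !!q2, !q1.
                !!!q3: drop double negation, giving !q3.
                (q3 -> !q2): β-rule — branch into !q3  //  !q2.
                  branch 1.1.1.2.1 (add !q3):
                    ○ open, literals {q1=false, q2=true, q3=false}.
                  branch 1.1.1.2.2 (add !q2):
                    × closes — contains both q2 and !q2.
          branch 1.1.2 (add !q5):
            ((!q2 || q1) == !!q3): β-rule — branch into (!q2 || q1), !!q3  //  !(!q2 || q1), !!!q3.
              branch 1.1.2.1 (add (!q2 || q1), !!q3):
                !!q3: drop double negation, giving q3.
                (q3 -> !q2): β-rule — branch into !q3  //  !q2.
                  branch 1.1.2.1.1 (add !q3):
                    × closes — contains both q3 and !q3.
                  branch 1.1.2.1.2 (add !q2):
                    (!q2 || q1): β-rule — branch into !q2  //  q1.
                      branch 1.1.2.1.2.1 (add !q2):
                        ○ open, literals {q2=false, q3=true, q5=false}.
                      branch 1.1.2.1.2.2 (add q1):
                        ○ open, literals {q1=true, q2=false, q3=true, q5=false}.
              branch 1.1.2.2 (add !(!q2 || q1), !!!q3):
                !(!q2 || q1): α-rule — add !!q2, !q1.
                !!!q3: drop double negation, giving !q3.
                (q3 -> !q2): β-rule — branch into !q3  //  !q2.
                  branch 1.1.2.2.1 (add !q3):
                    ○ open, literals {q1=false, q2=true, q3=false, q5=false}.
                  branch 1.1.2.2.2 (add !q2):
                    × closes — contains both q2 and !q2.
      branch 1.2 (add (q4 || q2)):
        (q1 -> !q5): β-rule — branch into !q1  //  !q5.
          branch 1.2.1 (add !q1):
            ((!q2 || q1) == !!q3): β-rule — branch into (!q2 || q1), !!q3  //  !(!q2 || q1), !!!q3.
              branch 1.2.1.1 (add (!q2 || q1), !!q3):
                !!q3: drop double negation, giving q3.
                (q4 || q2): β-rule — branch into q4  //  q2.
                  branch 1.2.1.1.1 (add q4):
                    (!q2 || q1): β-rule — branch into !q2  //  q1.
                      branch 1.2.1.1.1.1 (add !q2):
                        ○ open, literals {q1=false, q2=false, q3=true, q4=true}.
                      branch 1.2.1.1.1.2 (add q1):
                        × closes — contains both q1 and !q1.
                  branch 1.2.1.1.2 (add q2):
                    (!q2 || q1): β-rule — branch into !q2  //  q1.
                      branch 1.2.1.1.2.1 (add !q2):
                        × closes — contains both q2 and !q2.
                      branch 1.2.1.1.2.2 (add q1):
                        × closes — contains both q1 and !q1.
              branch 1.2.1.2 (add !(!q2 || q1), !!!q3):
                !(!q2 || q1): α-rule — add !!q2, !q1.
                !!!q3: drop double negation, giving !q3.
                (q4 || q2): β-rule — branch into q4  //  q2.
                  branch 1.2.1.2.1 (add q4):
                    ○ open, literals {q1=false, q2=true, q3=false, q4=true}.
                  branch 1.2.1.2.2 (add q2):
                    ○ open, literals {q1=false, q2=true, q3=false}.
          branch 1.2.2 (add !q5):
            ((!q2 || q1) == !!q3): β-rule — branch into (!q2 || q1), !!q3  //  !(!q2 || q1), !!!q3.
              branch 1.2.2.1 (add (!q2 || q1), !!q3):
                !!q3: drop double negation, giving q3.
                (q4 || q2): β-rule — branch into q4  //  q2.
                  branch 1.2.2.1.1 (add q4):
                    (!q2 || q1): β-rule — branch into !q2  //  q1.
                      branch 1.2.2.1.1.1 (add !q2):
                        ○ open, literals {q2=false, q3=true, q4=true, q5=false}.
                      branch 1.2.2.1.1.2 (add q1):
                        ○ open, literals {q1=true, q3=true, q4=true, q5=false}.
                  branch 1.2.2.1.2 (add q2):
                    (!q2 || q1): β-rule — branch into !q2  //  q1.
                      branch 1.2.2.1.2.1 (add !q2):
                        × closes — contains both q2 and !q2.
                      branch 1.2.2.1.2.2 (add q1):
                        ○ open, literals {q1=true, q2=true, q3=true, q5=false}.
              branch 1.2.2.2 (add !(!q2 || q1), !!!q3):
                !(!q2 || q1): α-rule — add !!q2, !q1.
                !!!q3: drop double negation, giving !q3.
                (q4 || q2): β-rule — branch into q4  //  q2.
                  branch 1.2.2.2.1 (add q4):
                    ○ open, literals {q1=false, q2=true, q3=false, q4=true, q5=false}.
                  branch 1.2.2.2.2 (add q2):
                    ○ open, literals {q1=false, q2=true, q3=false, q5=false}.
  branch 2 (add !((q3 -> !q2) || (q4 || q2)), !((q1 -> !q5) && ((!q2 || q1) == !!q3))):
    !((q3 -> !q2) || (q4 || q2)): α-rule — add !(q3 -> !q2), !(q4 || q2).
    !(q3 -> !q2): α-rule — add q3, !!q2.
    !(q4 || q2): α-rule — add !q4, !q2.
    × closes — contains both q2 and !q2.
10 branches closed, 13 open.
Each open branch fixes some atoms; the unmentioned ones are free. Counting distinct full assignments: branch {q1=false, q2=false, q3=true} (q4, q5) contributes 4 new; branch {q1=false, q2=true, q3=false} (q4, q5) contributes 4 new; branch {q2=false, q3=true, q5=false} (q1, q4) contributes 2 new; branch {q1=true, q2=false, q3=true, q5=false} (q4) contributes 0 new; branch {q1=false, q2=true, q3=false, q5=false} (q4) contributes 0 new; branch {q1=false, q2=false, q3=true, q4=true} (q5) contributes 0 new; branch {q1=false, q2=true, q3=false, q4=true} (q5) contributes 0 new; branch {q1=false, q2=true, q3=false} (q4, q5) contributes 0 new; branch {q2=false, q3=true, q4=true, q5=false} (q1) contributes 0 new; branch {q1=true, q3=true, q4=true, q5=false} (q2) contributes 1 new; branch {q1=true, q2=true, q3=true, q5=false} (q4) contributes 1 new; branch {q1=false, q2=true, q3=false, q4=true, q5=false} (none free) contributes 0 new; branch {q1=false, q2=true, q3=false, q5=false} (q4) contributes 0 new. Total: 12.

12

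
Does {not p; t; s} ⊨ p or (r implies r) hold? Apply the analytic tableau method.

Initial set: {T not p; T t; T s; F (p or (r implies r))}.
F (p or (r implies r)): α-rule — add F p, F (r implies r).
F (r implies r): α-rule — add T r, F r.
× closes — contains both r and not r.
All 1 branch closes.
Every branch closed, so the premises entail the conclusion.

Yes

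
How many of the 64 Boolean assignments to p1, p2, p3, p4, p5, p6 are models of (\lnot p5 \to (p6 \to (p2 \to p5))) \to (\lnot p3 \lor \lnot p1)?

50

Initial set: {((\lnot p5 \to (p6 \to (p2 \to p5))) \to (\lnot p3 \lor \lnot p1))}.
((\lnot p5 \to (p6 \to (p2 \to p5))) \to (\lnot p3 \lor \lnot p1)): β-rule — branch into \lnot (\lnot p5 \to (p6 \to (p2 \to p5)))  //  (\lnot p3 \lor \lnot p1).
  branch 1 (add \lnot (\lnot p5 \to (p6 \to (p2 \to p5)))):
    \lnot (\lnot p5 \to (p6 \to (p2 \to p5))): α-rule — add \lnot p5, \lnot (p6 \to (p2 \to p5)).
    \lnot (p6 \to (p2 \to p5)): α-rule — add p6, \lnot (p2 \to p5).
    \lnot (p2 \to p5): α-rule — add p2, \lnot p5.
    ○ open, literals {p2=1, p5=0, p6=1}.
  branch 2 (add (\lnot p3 \lor \lnot p1)):
    (\lnot p3 \lor \lnot p1): β-rule — branch into \lnot p3  //  \lnot p1.
      branch 2.1 (add \lnot p3):
        ○ open, literals {p3=0}.
      branch 2.2 (add \lnot p1):
        ○ open, literals {p1=0}.
0 branches closed, 3 open.
Each open branch fixes some atoms; the unmentioned ones are free. Counting distinct full assignments: branch {p2=1, p5=0, p6=1} (p1, p3, p4) contributes 8 new; branch {p3=0} (p1, p2, p4, p5, p6) contributes 28 new; branch {p1=0} (p2, p3, p4, p5, p6) contributes 14 new. Total: 50.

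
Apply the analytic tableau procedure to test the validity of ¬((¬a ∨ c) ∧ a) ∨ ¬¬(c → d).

Assume the negation and expand:
Initial set: {F (¬((¬a ∨ c) ∧ a) ∨ ¬¬(c → d))}.
F (¬((¬a ∨ c) ∧ a) ∨ ¬¬(c → d)): α-rule — add F ¬((¬a ∨ c) ∧ a), F ¬¬(c → d).
F ¬((¬a ∨ c) ∧ a): α-rule — add T (¬a ∨ c), T a.
F ¬¬(c → d): drop double negation, giving F (c → d).
F (c → d): α-rule — add T c, F d.
T (¬a ∨ c): β-rule — branch into T ¬a  //  T c.
  branch 1 (add T ¬a):
    × closes — contains both a and ¬a.
  branch 2 (add T c):
    ○ open, literals {a=true, c=true, d=false}.
1 branch closed, 1 open.
An open branch gives a countermodel: a=true, c=true, d=false (unmentioned atoms arbitrary); under it the original formula is false.

Not valid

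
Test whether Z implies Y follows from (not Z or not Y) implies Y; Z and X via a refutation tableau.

Initial set: {((not Z or not Y) implies Y); (Z and X); not (Z implies Y)}.
(Z and X): α-rule — add Z, X.
not (Z implies Y): α-rule — add Z, not Y.
((not Z or not Y) implies Y): β-rule — branch into not (not Z or not Y)  //  Y.
  branch 1 (add not (not Z or not Y)):
    not (not Z or not Y): α-rule — add not not Z, not not Y.
    × closes — contains both Y and not Y.
  branch 2 (add Y):
    × closes — contains both Y and not Y.
All 2 branches close.
Every branch closed, so the premises entail the conclusion.

Yes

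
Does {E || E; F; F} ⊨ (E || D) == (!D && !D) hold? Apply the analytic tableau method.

Initial set: {(E || E); F; F; !((E || D) == (!D && !D))}.
(E || E): β-rule — branch into E  //  E.
  branch 1 (add E):
    !((E || D) == (!D && !D)): β-rule — branch into (E || D), !(!D && !D)  //  !(E || D), (!D && !D).
      branch 1.1 (add (E || D), !(!D && !D)):
        (E || D): β-rule — branch into E  //  D.
          branch 1.1.1 (add E):
            !(!D && !D): β-rule — branch into !!D  //  !!D.
              branch 1.1.1.1 (add !!D):
                ○ open, literals {D=1, E=1, F=1}.
              branch 1.1.1.2 (add !!D):
                ○ open, literals {D=1, E=1, F=1}.
          branch 1.1.2 (add D):
            !(!D && !D): β-rule — branch into !!D  //  !!D.
              branch 1.1.2.1 (add !!D):
                ○ open, literals {D=1, E=1, F=1}.
              branch 1.1.2.2 (add !!D):
                ○ open, literals {D=1, E=1, F=1}.
      branch 1.2 (add !(E || D), (!D && !D)):
        !(E || D): α-rule — add !E, !D.
        × closes — contains both E and !E.
  branch 2 (add E):
    !((E || D) == (!D && !D)): β-rule — branch into (E || D), !(!D && !D)  //  !(E || D), (!D && !D).
      branch 2.1 (add (E || D), !(!D && !D)):
        (E || D): β-rule — branch into E  //  D.
          branch 2.1.1 (add E):
            !(!D && !D): β-rule — branch into !!D  //  !!D.
              branch 2.1.1.1 (add !!D):
                ○ open, literals {D=1, E=1, F=1}.
              branch 2.1.1.2 (add !!D):
                ○ open, literals {D=1, E=1, F=1}.
          branch 2.1.2 (add D):
            !(!D && !D): β-rule — branch into !!D  //  !!D.
              branch 2.1.2.1 (add !!D):
                ○ open, literals {D=1, E=1, F=1}.
              branch 2.1.2.2 (add !!D):
                ○ open, literals {D=1, E=1, F=1}.
      branch 2.2 (add !(E || D), (!D && !D)):
        !(E || D): α-rule — add !E, !D.
        × closes — contains both E and !E.
2 branches closed, 8 open.
An open branch gives a countermodel: D=1, E=1, F=1 (unmentioned atoms arbitrary); the premises hold there but the conclusion fails.

No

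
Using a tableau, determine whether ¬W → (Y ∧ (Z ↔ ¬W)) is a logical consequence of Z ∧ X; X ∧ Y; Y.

Initial set: {T (Z ∧ X); T (X ∧ Y); T Y; F (¬W → (Y ∧ (Z ↔ ¬W)))}.
T (Z ∧ X): α-rule — add T Z, T X.
T (X ∧ Y): α-rule — add T X, T Y.
F (¬W → (Y ∧ (Z ↔ ¬W))): α-rule — add T ¬W, F (Y ∧ (Z ↔ ¬W)).
F (Y ∧ (Z ↔ ¬W)): β-rule — branch into F Y  //  F (Z ↔ ¬W).
  branch 1 (add F Y):
    × closes — contains both Y and ¬Y.
  branch 2 (add F (Z ↔ ¬W)):
    F (Z ↔ ¬W): β-rule — branch into T Z, F ¬W  //  F Z, T ¬W.
      branch 2.1 (add T Z, F ¬W):
        × closes — contains both W and ¬W.
      branch 2.2 (add F Z, T ¬W):
        × closes — contains both Z and ¬Z.
All 3 branches close.
Every branch closed, so the premises entail the conclusion.

Yes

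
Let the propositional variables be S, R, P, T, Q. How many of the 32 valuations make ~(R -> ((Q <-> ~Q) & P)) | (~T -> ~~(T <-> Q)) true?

Initial set: {(~(R -> ((Q <-> ~Q) & P)) | (~T -> ~~(T <-> Q)))}.
(~(R -> ((Q <-> ~Q) & P)) | (~T -> ~~(T <-> Q))): β-rule — branch into ~(R -> ((Q <-> ~Q) & P))  //  (~T -> ~~(T <-> Q)).
  branch 1 (add ~(R -> ((Q <-> ~Q) & P))):
    ~(R -> ((Q <-> ~Q) & P)): α-rule — add R, ~((Q <-> ~Q) & P).
    ~((Q <-> ~Q) & P): β-rule — branch into ~(Q <-> ~Q)  //  ~P.
      branch 1.1 (add ~(Q <-> ~Q)):
        ~(Q <-> ~Q): β-rule — branch into Q, ~~Q  //  ~Q, ~Q.
          branch 1.1.1 (add Q, ~~Q):
            ○ open, literals {Q=true, R=true}.
          branch 1.1.2 (add ~Q, ~Q):
            ○ open, literals {Q=false, R=true}.
      branch 1.2 (add ~P):
        ○ open, literals {P=false, R=true}.
  branch 2 (add (~T -> ~~(T <-> Q))):
    (~T -> ~~(T <-> Q)): β-rule — branch into ~~T  //  ~~(T <-> Q).
      branch 2.1 (add ~~T):
        ○ open, literals {T=true}.
      branch 2.2 (add ~~(T <-> Q)):
        ~~(T <-> Q): drop double negation, giving (T <-> Q).
        (T <-> Q): β-rule — branch into T, Q  //  ~T, ~Q.
          branch 2.2.1 (add T, Q):
            ○ open, literals {Q=true, T=true}.
          branch 2.2.2 (add ~T, ~Q):
            ○ open, literals {Q=false, T=false}.
0 branches closed, 6 open.
Each open branch fixes some atoms; the unmentioned ones are free. Counting distinct full assignments: branch {Q=true, R=true} (S, P, T) contributes 8 new; branch {Q=false, R=true} (S, P, T) contributes 8 new; branch {P=false, R=true} (S, T, Q) contributes 0 new; branch {T=true} (S, R, P, Q) contributes 8 new; branch {Q=true, T=true} (S, R, P) contributes 0 new; branch {Q=false, T=false} (S, R, P) contributes 4 new. Total: 28.

28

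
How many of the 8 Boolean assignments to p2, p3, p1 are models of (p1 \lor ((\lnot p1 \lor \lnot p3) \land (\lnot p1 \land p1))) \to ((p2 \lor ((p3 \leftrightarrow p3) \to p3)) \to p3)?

Initial set: {((p1 \lor ((\lnot p1 \lor \lnot p3) \land (\lnot p1 \land p1))) \to ((p2 \lor ((p3 \leftrightarrow p3) \to p3)) \to p3))}.
((p1 \lor ((\lnot p1 \lor \lnot p3) \land (\lnot p1 \land p1))) \to ((p2 \lor ((p3 \leftrightarrow p3) \to p3)) \to p3)): β-rule — branch into \lnot (p1 \lor ((\lnot p1 \lor \lnot p3) \land (\lnot p1 \land p1)))  //  ((p2 \lor ((p3 \leftrightarrow p3) \to p3)) \to p3).
  branch 1 (add \lnot (p1 \lor ((\lnot p1 \lor \lnot p3) \land (\lnot p1 \land p1)))):
    \lnot (p1 \lor ((\lnot p1 \lor \lnot p3) \land (\lnot p1 \land p1))): α-rule — add \lnot p1, \lnot ((\lnot p1 \lor \lnot p3) \land (\lnot p1 \land p1)).
    \lnot ((\lnot p1 \lor \lnot p3) \land (\lnot p1 \land p1)): β-rule — branch into \lnot (\lnot p1 \lor \lnot p3)  //  \lnot (\lnot p1 \land p1).
      branch 1.1 (add \lnot (\lnot p1 \lor \lnot p3)):
        \lnot (\lnot p1 \lor \lnot p3): α-rule — add \lnot \lnot p1, \lnot \lnot p3.
        × closes — contains both p1 and \lnot p1.
      branch 1.2 (add \lnot (\lnot p1 \land p1)):
        \lnot (\lnot p1 \land p1): β-rule — branch into \lnot \lnot p1  //  \lnot p1.
          branch 1.2.1 (add \lnot \lnot p1):
            × closes — contains both p1 and \lnot p1.
          branch 1.2.2 (add \lnot p1):
            ○ open, literals {p1=F}.
  branch 2 (add ((p2 \lor ((p3 \leftrightarrow p3) \to p3)) \to p3)):
    ((p2 \lor ((p3 \leftrightarrow p3) \to p3)) \to p3): β-rule — branch into \lnot (p2 \lor ((p3 \leftrightarrow p3) \to p3))  //  p3.
      branch 2.1 (add \lnot (p2 \lor ((p3 \leftrightarrow p3) \to p3))):
        \lnot (p2 \lor ((p3 \leftrightarrow p3) \to p3)): α-rule — add \lnot p2, \lnot ((p3 \leftrightarrow p3) \to p3).
        \lnot ((p3 \leftrightarrow p3) \to p3): α-rule — add (p3 \leftrightarrow p3), \lnot p3.
        (p3 \leftrightarrow p3): β-rule — branch into p3, p3  //  \lnot p3, \lnot p3.
          branch 2.1.1 (add p3, p3):
            × closes — contains both p3 and \lnot p3.
          branch 2.1.2 (add \lnot p3, \lnot p3):
            ○ open, literals {p2=F, p3=F}.
      branch 2.2 (add p3):
        ○ open, literals {p3=T}.
3 branches closed, 3 open.
Each open branch fixes some atoms; the unmentioned ones are free. Counting distinct full assignments: branch {p1=F} (p2, p3) contributes 4 new; branch {p2=F, p3=F} (p1) contributes 1 new; branch {p3=T} (p2, p1) contributes 2 new. Total: 7.

7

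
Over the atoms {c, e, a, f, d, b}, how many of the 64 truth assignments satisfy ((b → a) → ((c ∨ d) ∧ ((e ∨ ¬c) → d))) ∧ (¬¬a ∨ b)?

36

Initial set: {(((b → a) → ((c ∨ d) ∧ ((e ∨ ¬c) → d))) ∧ (¬¬a ∨ b))}.
(((b → a) → ((c ∨ d) ∧ ((e ∨ ¬c) → d))) ∧ (¬¬a ∨ b)): α-rule — add ((b → a) → ((c ∨ d) ∧ ((e ∨ ¬c) → d))), (¬¬a ∨ b).
((b → a) → ((c ∨ d) ∧ ((e ∨ ¬c) → d))): β-rule — branch into ¬(b → a)  //  ((c ∨ d) ∧ ((e ∨ ¬c) → d)).
  branch 1 (add ¬(b → a)):
    ¬(b → a): α-rule — add b, ¬a.
    (¬¬a ∨ b): β-rule — branch into ¬¬a  //  b.
      branch 1.1 (add ¬¬a):
        ¬¬a: drop double negation, giving a.
        × closes — contains both a and ¬a.
      branch 1.2 (add b):
        ○ open, literals {a=false, b=true}.
  branch 2 (add ((c ∨ d) ∧ ((e ∨ ¬c) → d))):
    ((c ∨ d) ∧ ((e ∨ ¬c) → d)): α-rule — add (c ∨ d), ((e ∨ ¬c) → d).
    (¬¬a ∨ b): β-rule — branch into ¬¬a  //  b.
      branch 2.1 (add ¬¬a):
        ¬¬a: drop double negation, giving a.
        (c ∨ d): β-rule — branch into c  //  d.
          branch 2.1.1 (add c):
            ((e ∨ ¬c) → d): β-rule — branch into ¬(e ∨ ¬c)  //  d.
              branch 2.1.1.1 (add ¬(e ∨ ¬c)):
                ¬(e ∨ ¬c): α-rule — add ¬e, ¬¬c.
                ○ open, literals {a=true, c=true, e=false}.
              branch 2.1.1.2 (add d):
                ○ open, literals {a=true, c=true, d=true}.
          branch 2.1.2 (add d):
            ((e ∨ ¬c) → d): β-rule — branch into ¬(e ∨ ¬c)  //  d.
              branch 2.1.2.1 (add ¬(e ∨ ¬c)):
                ¬(e ∨ ¬c): α-rule — add ¬e, ¬¬c.
                ○ open, literals {a=true, c=true, d=true, e=false}.
              branch 2.1.2.2 (add d):
                ○ open, literals {a=true, d=true}.
      branch 2.2 (add b):
        (c ∨ d): β-rule — branch into c  //  d.
          branch 2.2.1 (add c):
            ((e ∨ ¬c) → d): β-rule — branch into ¬(e ∨ ¬c)  //  d.
              branch 2.2.1.1 (add ¬(e ∨ ¬c)):
                ¬(e ∨ ¬c): α-rule — add ¬e, ¬¬c.
                ○ open, literals {b=true, c=true, e=false}.
              branch 2.2.1.2 (add d):
                ○ open, literals {b=true, c=true, d=true}.
          branch 2.2.2 (add d):
            ((e ∨ ¬c) → d): β-rule — branch into ¬(e ∨ ¬c)  //  d.
              branch 2.2.2.1 (add ¬(e ∨ ¬c)):
                ¬(e ∨ ¬c): α-rule — add ¬e, ¬¬c.
                ○ open, literals {b=true, c=true, d=true, e=false}.
              branch 2.2.2.2 (add d):
                ○ open, literals {b=true, d=true}.
1 branch closed, 9 open.
Each open branch fixes some atoms; the unmentioned ones are free. Counting distinct full assignments: branch {a=false, b=true} (c, e, f, d) contributes 16 new; branch {a=true, c=true, e=false} (f, d, b) contributes 8 new; branch {a=true, c=true, d=true} (e, f, b) contributes 4 new; branch {a=true, c=true, d=true, e=false} (f, b) contributes 0 new; branch {a=true, d=true} (c, e, f, b) contributes 8 new; branch {b=true, c=true, e=false} (a, f, d) contributes 0 new; branch {b=true, c=true, d=true} (e, a, f) contributes 0 new; branch {b=true, c=true, d=true, e=false} (a, f) contributes 0 new; branch {b=true, d=true} (c, e, a, f) contributes 0 new. Total: 36.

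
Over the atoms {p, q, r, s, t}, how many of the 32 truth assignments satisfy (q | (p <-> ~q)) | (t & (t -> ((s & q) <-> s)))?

Initial set: {((q | (p <-> ~q)) | (t & (t -> ((s & q) <-> s))))}.
((q | (p <-> ~q)) | (t & (t -> ((s & q) <-> s)))): β-rule — branch into (q | (p <-> ~q))  //  (t & (t -> ((s & q) <-> s))).
  branch 1 (add (q | (p <-> ~q))):
    (q | (p <-> ~q)): β-rule — branch into q  //  (p <-> ~q).
      branch 1.1 (add q):
        ○ open, literals {q=true}.
      branch 1.2 (add (p <-> ~q)):
        (p <-> ~q): β-rule — branch into p, ~q  //  ~p, ~~q.
          branch 1.2.1 (add p, ~q):
            ○ open, literals {p=true, q=false}.
          branch 1.2.2 (add ~p, ~~q):
            ○ open, literals {p=false, q=true}.
  branch 2 (add (t & (t -> ((s & q) <-> s)))):
    (t & (t -> ((s & q) <-> s))): α-rule — add t, (t -> ((s & q) <-> s)).
    (t -> ((s & q) <-> s)): β-rule — branch into ~t  //  ((s & q) <-> s).
      branch 2.1 (add ~t):
        × closes — contains both t and ~t.
      branch 2.2 (add ((s & q) <-> s)):
        ((s & q) <-> s): β-rule — branch into (s & q), s  //  ~(s & q), ~s.
          branch 2.2.1 (add (s & q), s):
            (s & q): α-rule — add s, q.
            ○ open, literals {q=true, s=true, t=true}.
          branch 2.2.2 (add ~(s & q), ~s):
            ~(s & q): β-rule — branch into ~s  //  ~q.
              branch 2.2.2.1 (add ~s):
                ○ open, literals {s=false, t=true}.
              branch 2.2.2.2 (add ~q):
                ○ open, literals {q=false, s=false, t=true}.
1 branch closed, 6 open.
Each open branch fixes some atoms; the unmentioned ones are free. Counting distinct full assignments: branch {q=true} (p, r, s, t) contributes 16 new; branch {p=true, q=false} (r, s, t) contributes 8 new; branch {p=false, q=true} (r, s, t) contributes 0 new; branch {q=true, s=true, t=true} (p, r) contributes 0 new; branch {s=false, t=true} (p, q, r) contributes 2 new; branch {q=false, s=false, t=true} (p, r) contributes 0 new. Total: 26.

26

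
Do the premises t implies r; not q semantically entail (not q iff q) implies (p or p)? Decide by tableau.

Yes

Initial set: {T (t implies r); T not q; F ((not q iff q) implies (p or p))}.
F ((not q iff q) implies (p or p)): α-rule — add T (not q iff q), F (p or p).
F (p or p): α-rule — add F p, F p.
T (t implies r): β-rule — branch into F t  //  T r.
  branch 1 (add F t):
    T (not q iff q): β-rule — branch into T not q, T q  //  F not q, F q.
      branch 1.1 (add T not q, T q):
        × closes — contains both q and not q.
      branch 1.2 (add F not q, F q):
        × closes — contains both q and not q.
  branch 2 (add T r):
    T (not q iff q): β-rule — branch into T not q, T q  //  F not q, F q.
      branch 2.1 (add T not q, T q):
        × closes — contains both q and not q.
      branch 2.2 (add F not q, F q):
        × closes — contains both q and not q.
All 4 branches close.
Every branch closed, so the premises entail the conclusion.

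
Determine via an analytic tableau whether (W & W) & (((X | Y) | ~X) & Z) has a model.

Satisfiable

Initial set: {((W & W) & (((X | Y) | ~X) & Z))}.
((W & W) & (((X | Y) | ~X) & Z)): α-rule — add (W & W), (((X | Y) | ~X) & Z).
(W & W): α-rule — add W, W.
(((X | Y) | ~X) & Z): α-rule — add ((X | Y) | ~X), Z.
((X | Y) | ~X): β-rule — branch into (X | Y)  //  ~X.
  branch 1 (add (X | Y)):
    (X | Y): β-rule — branch into X  //  Y.
      branch 1.1 (add X):
        ○ open, literals {W=1, X=1, Z=1}.
      branch 1.2 (add Y):
        ○ open, literals {W=1, Y=1, Z=1}.
  branch 2 (add ~X):
    ○ open, literals {W=1, X=0, Z=1}.
0 branches closed, 3 open.
An open branch gives a satisfying assignment: W=1, X=1, Z=1.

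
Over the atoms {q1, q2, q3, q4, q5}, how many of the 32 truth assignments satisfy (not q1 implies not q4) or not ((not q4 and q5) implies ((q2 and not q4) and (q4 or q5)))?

24

Initial set: {T ((not q1 implies not q4) or not ((not q4 and q5) implies ((q2 and not q4) and (q4 or q5))))}.
T ((not q1 implies not q4) or not ((not q4 and q5) implies ((q2 and not q4) and (q4 or q5)))): β-rule — branch into T (not q1 implies not q4)  //  T not ((not q4 and q5) implies ((q2 and not q4) and (q4 or q5))).
  branch 1 (add T (not q1 implies not q4)):
    T (not q1 implies not q4): β-rule — branch into F not q1  //  T not q4.
      branch 1.1 (add F not q1):
        ○ open, literals {q1=T}.
      branch 1.2 (add T not q4):
        ○ open, literals {q4=F}.
  branch 2 (add T not ((not q4 and q5) implies ((q2 and not q4) and (q4 or q5)))):
    T not ((not q4 and q5) implies ((q2 and not q4) and (q4 or q5))): α-rule — add T (not q4 and q5), F ((q2 and not q4) and (q4 or q5)).
    T (not q4 and q5): α-rule — add T not q4, T q5.
    F ((q2 and not q4) and (q4 or q5)): β-rule — branch into F (q2 and not q4)  //  F (q4 or q5).
      branch 2.1 (add F (q2 and not q4)):
        F (q2 and not q4): β-rule — branch into F q2  //  F not q4.
          branch 2.1.1 (add F q2):
            ○ open, literals {q2=F, q4=F, q5=T}.
          branch 2.1.2 (add F not q4):
            × closes — contains both q4 and not q4.
      branch 2.2 (add F (q4 or q5)):
        F (q4 or q5): α-rule — add F q4, F q5.
        × closes — contains both q5 and not q5.
2 branches closed, 3 open.
Each open branch fixes some atoms; the unmentioned ones are free. Counting distinct full assignments: branch {q1=T} (q2, q3, q4, q5) contributes 16 new; branch {q4=F} (q1, q2, q3, q5) contributes 8 new; branch {q2=F, q4=F, q5=T} (q1, q3) contributes 0 new. Total: 24.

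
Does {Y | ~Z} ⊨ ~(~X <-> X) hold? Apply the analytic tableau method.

Yes

Initial set: {(Y | ~Z); ~~(~X <-> X)}.
(Y | ~Z): β-rule — branch into Y  //  ~Z.
  branch 1 (add Y):
    ~~(~X <-> X): β-rule — branch into ~X, X  //  ~~X, ~X.
      branch 1.1 (add ~X, X):
        × closes — contains both X and ~X.
      branch 1.2 (add ~~X, ~X):
        × closes — contains both X and ~X.
  branch 2 (add ~Z):
    ~~(~X <-> X): β-rule — branch into ~X, X  //  ~~X, ~X.
      branch 2.1 (add ~X, X):
        × closes — contains both X and ~X.
      branch 2.2 (add ~~X, ~X):
        × closes — contains both X and ~X.
All 4 branches close.
Every branch closed, so the premises entail the conclusion.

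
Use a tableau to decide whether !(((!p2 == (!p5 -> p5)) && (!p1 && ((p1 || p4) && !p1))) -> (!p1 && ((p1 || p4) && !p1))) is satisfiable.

Unsatisfiable

Initial set: {!(((!p2 == (!p5 -> p5)) && (!p1 && ((p1 || p4) && !p1))) -> (!p1 && ((p1 || p4) && !p1)))}.
!(((!p2 == (!p5 -> p5)) && (!p1 && ((p1 || p4) && !p1))) -> (!p1 && ((p1 || p4) && !p1))): α-rule — add ((!p2 == (!p5 -> p5)) && (!p1 && ((p1 || p4) && !p1))), !(!p1 && ((p1 || p4) && !p1)).
((!p2 == (!p5 -> p5)) && (!p1 && ((p1 || p4) && !p1))): α-rule — add (!p2 == (!p5 -> p5)), (!p1 && ((p1 || p4) && !p1)).
(!p1 && ((p1 || p4) && !p1)): α-rule — add !p1, ((p1 || p4) && !p1).
((p1 || p4) && !p1): α-rule — add (p1 || p4), !p1.
!(!p1 && ((p1 || p4) && !p1)): β-rule — branch into !!p1  //  !((p1 || p4) && !p1).
  branch 1 (add !!p1):
    × closes — contains both p1 and !p1.
  branch 2 (add !((p1 || p4) && !p1)):
    (!p2 == (!p5 -> p5)): β-rule — branch into !p2, (!p5 -> p5)  //  !!p2, !(!p5 -> p5).
      branch 2.1 (add !p2, (!p5 -> p5)):
        (p1 || p4): β-rule — branch into p1  //  p4.
          branch 2.1.1 (add p1):
            × closes — contains both p1 and !p1.
          branch 2.1.2 (add p4):
            !((p1 || p4) && !p1): β-rule — branch into !(p1 || p4)  //  !!p1.
              branch 2.1.2.1 (add !(p1 || p4)):
                !(p1 || p4): α-rule — add !p1, !p4.
                × closes — contains both p4 and !p4.
              branch 2.1.2.2 (add !!p1):
                × closes — contains both p1 and !p1.
      branch 2.2 (add !!p2, !(!p5 -> p5)):
        !(!p5 -> p5): α-rule — add !p5, !p5.
        (p1 || p4): β-rule — branch into p1  //  p4.
          branch 2.2.1 (add p1):
            × closes — contains both p1 and !p1.
          branch 2.2.2 (add p4):
            !((p1 || p4) && !p1): β-rule — branch into !(p1 || p4)  //  !!p1.
              branch 2.2.2.1 (add !(p1 || p4)):
                !(p1 || p4): α-rule — add !p1, !p4.
                × closes — contains both p4 and !p4.
              branch 2.2.2.2 (add !!p1):
                × closes — contains both p1 and !p1.
All 7 branches close.
Every branch closed; the formula is unsatisfiable.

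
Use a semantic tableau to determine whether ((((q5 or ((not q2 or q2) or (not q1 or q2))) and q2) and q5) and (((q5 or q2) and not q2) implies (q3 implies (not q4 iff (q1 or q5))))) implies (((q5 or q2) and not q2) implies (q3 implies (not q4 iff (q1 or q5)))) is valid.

Assume the negation and expand:
Initial set: {not (((((q5 or ((not q2 or q2) or (not q1 or q2))) and q2) and q5) and (((q5 or q2) and not q2) implies (q3 implies (not q4 iff (q1 or q5))))) implies (((q5 or q2) and not q2) implies (q3 implies (not q4 iff (q1 or q5)))))}.
not (((((q5 or ((not q2 or q2) or (not q1 or q2))) and q2) and q5) and (((q5 or q2) and not q2) implies (q3 implies (not q4 iff (q1 or q5))))) implies (((q5 or q2) and not q2) implies (q3 implies (not q4 iff (q1 or q5))))): α-rule — add ((((q5 or ((not q2 or q2) or (not q1 or q2))) and q2) and q5) and (((q5 or q2) and not q2) implies (q3 implies (not q4 iff (q1 or q5))))), not (((q5 or q2) and not q2) implies (q3 implies (not q4 iff (q1 or q5)))).
((((q5 or ((not q2 or q2) or (not q1 or q2))) and q2) and q5) and (((q5 or q2) and not q2) implies (q3 implies (not q4 iff (q1 or q5))))): α-rule — add (((q5 or ((not q2 or q2) or (not q1 or q2))) and q2) and q5), (((q5 or q2) and not q2) implies (q3 implies (not q4 iff (q1 or q5)))).
not (((q5 or q2) and not q2) implies (q3 implies (not q4 iff (q1 or q5)))): α-rule — add ((q5 or q2) and not q2), not (q3 implies (not q4 iff (q1 or q5))).
(((q5 or ((not q2 or q2) or (not q1 or q2))) and q2) and q5): α-rule — add ((q5 or ((not q2 or q2) or (not q1 or q2))) and q2), q5.
((q5 or q2) and not q2): α-rule — add (q5 or q2), not q2.
not (q3 implies (not q4 iff (q1 or q5))): α-rule — add q3, not (not q4 iff (q1 or q5)).
((q5 or ((not q2 or q2) or (not q1 or q2))) and q2): α-rule — add (q5 or ((not q2 or q2) or (not q1 or q2))), q2.
× closes — contains both q2 and not q2.
All 1 branch closes.
Every branch closed, so the negation is unsatisfiable and the formula is valid.

Valid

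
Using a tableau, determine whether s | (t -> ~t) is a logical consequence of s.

Yes

Initial set: {s; ~(s | (t -> ~t))}.
~(s | (t -> ~t)): α-rule — add ~s, ~(t -> ~t).
× closes — contains both s and ~s.
All 1 branch closes.
Every branch closed, so the premises entail the conclusion.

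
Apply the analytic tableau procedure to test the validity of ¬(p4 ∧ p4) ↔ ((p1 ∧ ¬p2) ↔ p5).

Assume the negation and expand:
Initial set: {¬(¬(p4 ∧ p4) ↔ ((p1 ∧ ¬p2) ↔ p5))}.
¬(¬(p4 ∧ p4) ↔ ((p1 ∧ ¬p2) ↔ p5)): β-rule — branch into ¬(p4 ∧ p4), ¬((p1 ∧ ¬p2) ↔ p5)  //  ¬¬(p4 ∧ p4), ((p1 ∧ ¬p2) ↔ p5).
  branch 1 (add ¬(p4 ∧ p4), ¬((p1 ∧ ¬p2) ↔ p5)):
    ¬(p4 ∧ p4): β-rule — branch into ¬p4  //  ¬p4.
      branch 1.1 (add ¬p4):
        ¬((p1 ∧ ¬p2) ↔ p5): β-rule — branch into (p1 ∧ ¬p2), ¬p5  //  ¬(p1 ∧ ¬p2), p5.
          branch 1.1.1 (add (p1 ∧ ¬p2), ¬p5):
            (p1 ∧ ¬p2): α-rule — add p1, ¬p2.
            ○ open, literals {p1=T, p2=F, p4=F, p5=F}.
          branch 1.1.2 (add ¬(p1 ∧ ¬p2), p5):
            ¬(p1 ∧ ¬p2): β-rule — branch into ¬p1  //  ¬¬p2.
              branch 1.1.2.1 (add ¬p1):
                ○ open, literals {p1=F, p4=F, p5=T}.
              branch 1.1.2.2 (add ¬¬p2):
                ○ open, literals {p2=T, p4=F, p5=T}.
      branch 1.2 (add ¬p4):
        ¬((p1 ∧ ¬p2) ↔ p5): β-rule — branch into (p1 ∧ ¬p2), ¬p5  //  ¬(p1 ∧ ¬p2), p5.
          branch 1.2.1 (add (p1 ∧ ¬p2), ¬p5):
            (p1 ∧ ¬p2): α-rule — add p1, ¬p2.
            ○ open, literals {p1=T, p2=F, p4=F, p5=F}.
          branch 1.2.2 (add ¬(p1 ∧ ¬p2), p5):
            ¬(p1 ∧ ¬p2): β-rule — branch into ¬p1  //  ¬¬p2.
              branch 1.2.2.1 (add ¬p1):
                ○ open, literals {p1=F, p4=F, p5=T}.
              branch 1.2.2.2 (add ¬¬p2):
                ○ open, literals {p2=T, p4=F, p5=T}.
  branch 2 (add ¬¬(p4 ∧ p4), ((p1 ∧ ¬p2) ↔ p5)):
    ¬¬(p4 ∧ p4): α-rule — add p4, p4.
    ((p1 ∧ ¬p2) ↔ p5): β-rule — branch into (p1 ∧ ¬p2), p5  //  ¬(p1 ∧ ¬p2), ¬p5.
      branch 2.1 (add (p1 ∧ ¬p2), p5):
        (p1 ∧ ¬p2): α-rule — add p1, ¬p2.
        ○ open, literals {p1=T, p2=F, p4=T, p5=T}.
      branch 2.2 (add ¬(p1 ∧ ¬p2), ¬p5):
        ¬(p1 ∧ ¬p2): β-rule — branch into ¬p1  //  ¬¬p2.
          branch 2.2.1 (add ¬p1):
            ○ open, literals {p1=F, p4=T, p5=F}.
          branch 2.2.2 (add ¬¬p2):
            ○ open, literals {p2=T, p4=T, p5=F}.
0 branches closed, 9 open.
An open branch gives a countermodel: p1=T, p2=F, p4=F, p5=F (unmentioned atoms arbitrary); under it the original formula is false.

Not valid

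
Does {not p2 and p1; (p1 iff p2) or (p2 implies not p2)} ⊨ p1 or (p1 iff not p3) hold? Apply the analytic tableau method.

Initial set: {(not p2 and p1); ((p1 iff p2) or (p2 implies not p2)); not (p1 or (p1 iff not p3))}.
(not p2 and p1): α-rule — add not p2, p1.
not (p1 or (p1 iff not p3)): α-rule — add not p1, not (p1 iff not p3).
× closes — contains both p1 and not p1.
All 1 branch closes.
Every branch closed, so the premises entail the conclusion.

Yes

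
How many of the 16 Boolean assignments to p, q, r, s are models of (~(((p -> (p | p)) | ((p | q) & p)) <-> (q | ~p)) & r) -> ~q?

Initial set: {((~(((p -> (p | p)) | ((p | q) & p)) <-> (q | ~p)) & r) -> ~q)}.
((~(((p -> (p | p)) | ((p | q) & p)) <-> (q | ~p)) & r) -> ~q): β-rule — branch into ~(~(((p -> (p | p)) | ((p | q) & p)) <-> (q | ~p)) & r)  //  ~q.
  branch 1 (add ~(~(((p -> (p | p)) | ((p | q) & p)) <-> (q | ~p)) & r)):
    ~(~(((p -> (p | p)) | ((p | q) & p)) <-> (q | ~p)) & r): β-rule — branch into ~~(((p -> (p | p)) | ((p | q) & p)) <-> (q | ~p))  //  ~r.
      branch 1.1 (add ~~(((p -> (p | p)) | ((p | q) & p)) <-> (q | ~p))):
        ~~(((p -> (p | p)) | ((p | q) & p)) <-> (q | ~p)): β-rule — branch into ((p -> (p | p)) | ((p | q) & p)), (q | ~p)  //  ~((p -> (p | p)) | ((p | q) & p)), ~(q | ~p).
          branch 1.1.1 (add ((p -> (p | p)) | ((p | q) & p)), (q | ~p)):
            ((p -> (p | p)) | ((p | q) & p)): β-rule — branch into (p -> (p | p))  //  ((p | q) & p).
              branch 1.1.1.1 (add (p -> (p | p))):
                (q | ~p): β-rule — branch into q  //  ~p.
                  branch 1.1.1.1.1 (add q):
                    (p -> (p | p)): β-rule — branch into ~p  //  (p | p).
                      branch 1.1.1.1.1.1 (add ~p):
                        ○ open, literals {p=F, q=T}.
                      branch 1.1.1.1.1.2 (add (p | p)):
                        (p | p): β-rule — branch into p  //  p.
                          branch 1.1.1.1.1.2.1 (add p):
                            ○ open, literals {p=T, q=T}.
                          branch 1.1.1.1.1.2.2 (add p):
                            ○ open, literals {p=T, q=T}.
                  branch 1.1.1.1.2 (add ~p):
                    (p -> (p | p)): β-rule — branch into ~p  //  (p | p).
                      branch 1.1.1.1.2.1 (add ~p):
                        ○ open, literals {p=F}.
                      branch 1.1.1.1.2.2 (add (p | p)):
                        (p | p): β-rule — branch into p  //  p.
                          branch 1.1.1.1.2.2.1 (add p):
                            × closes — contains both p and ~p.
                          branch 1.1.1.1.2.2.2 (add p):
                            × closes — contains both p and ~p.
              branch 1.1.1.2 (add ((p | q) & p)):
                ((p | q) & p): α-rule — add (p | q), p.
                (q | ~p): β-rule — branch into q  //  ~p.
                  branch 1.1.1.2.1 (add q):
                    (p | q): β-rule — branch into p  //  q.
                      branch 1.1.1.2.1.1 (add p):
                        ○ open, literals {p=T, q=T}.
                      branch 1.1.1.2.1.2 (add q):
                        ○ open, literals {p=T, q=T}.
                  branch 1.1.1.2.2 (add ~p):
                    × closes — contains both p and ~p.
          branch 1.1.2 (add ~((p -> (p | p)) | ((p | q) & p)), ~(q | ~p)):
            ~((p -> (p | p)) | ((p | q) & p)): α-rule — add ~(p -> (p | p)), ~((p | q) & p).
            ~(q | ~p): α-rule — add ~q, ~~p.
            ~(p -> (p | p)): α-rule — add p, ~(p | p).
            ~(p | p): α-rule — add ~p, ~p.
            × closes — contains both p and ~p.
      branch 1.2 (add ~r):
        ○ open, literals {r=F}.
  branch 2 (add ~q):
    ○ open, literals {q=F}.
4 branches closed, 8 open.
Each open branch fixes some atoms; the unmentioned ones are free. Counting distinct full assignments: branch {p=F, q=T} (r, s) contributes 4 new; branch {p=T, q=T} (r, s) contributes 4 new; branch {p=T, q=T} (r, s) contributes 0 new; branch {p=F} (q, r, s) contributes 4 new; branch {p=T, q=T} (r, s) contributes 0 new; branch {p=T, q=T} (r, s) contributes 0 new; branch {r=F} (p, q, s) contributes 2 new; branch {q=F} (p, r, s) contributes 2 new. Total: 16.

16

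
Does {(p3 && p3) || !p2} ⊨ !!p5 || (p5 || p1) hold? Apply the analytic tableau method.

No

Initial set: {((p3 && p3) || !p2); !(!!p5 || (p5 || p1))}.
!(!!p5 || (p5 || p1)): α-rule — add !!!p5, !(p5 || p1).
!!!p5: drop double negation, giving !p5.
!(p5 || p1): α-rule — add !p5, !p1.
((p3 && p3) || !p2): β-rule — branch into (p3 && p3)  //  !p2.
  branch 1 (add (p3 && p3)):
    (p3 && p3): α-rule — add p3, p3.
    ○ open, literals {p1=false, p3=true, p5=false}.
  branch 2 (add !p2):
    ○ open, literals {p1=false, p2=false, p5=false}.
0 branches closed, 2 open.
An open branch gives a countermodel: p1=false, p3=true, p5=false (unmentioned atoms arbitrary); the premises hold there but the conclusion fails.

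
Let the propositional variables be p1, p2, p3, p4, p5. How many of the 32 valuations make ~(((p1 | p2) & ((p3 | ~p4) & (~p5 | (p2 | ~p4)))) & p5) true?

24

Initial set: {T ~(((p1 | p2) & ((p3 | ~p4) & (~p5 | (p2 | ~p4)))) & p5)}.
T ~(((p1 | p2) & ((p3 | ~p4) & (~p5 | (p2 | ~p4)))) & p5): β-rule — branch into F ((p1 | p2) & ((p3 | ~p4) & (~p5 | (p2 | ~p4))))  //  F p5.
  branch 1 (add F ((p1 | p2) & ((p3 | ~p4) & (~p5 | (p2 | ~p4))))):
    F ((p1 | p2) & ((p3 | ~p4) & (~p5 | (p2 | ~p4)))): β-rule — branch into F (p1 | p2)  //  F ((p3 | ~p4) & (~p5 | (p2 | ~p4))).
      branch 1.1 (add F (p1 | p2)):
        F (p1 | p2): α-rule — add F p1, F p2.
        ○ open, literals {p1=false, p2=false}.
      branch 1.2 (add F ((p3 | ~p4) & (~p5 | (p2 | ~p4)))):
        F ((p3 | ~p4) & (~p5 | (p2 | ~p4))): β-rule — branch into F (p3 | ~p4)  //  F (~p5 | (p2 | ~p4)).
          branch 1.2.1 (add F (p3 | ~p4)):
            F (p3 | ~p4): α-rule — add F p3, F ~p4.
            ○ open, literals {p3=false, p4=true}.
          branch 1.2.2 (add F (~p5 | (p2 | ~p4))):
            F (~p5 | (p2 | ~p4)): α-rule — add F ~p5, F (p2 | ~p4).
            F (p2 | ~p4): α-rule — add F p2, F ~p4.
            ○ open, literals {p2=false, p4=true, p5=true}.
  branch 2 (add F p5):
    ○ open, literals {p5=false}.
0 branches closed, 4 open.
Each open branch fixes some atoms; the unmentioned ones are free. Counting distinct full assignments: branch {p1=false, p2=false} (p3, p4, p5) contributes 8 new; branch {p3=false, p4=true} (p1, p2, p5) contributes 6 new; branch {p2=false, p4=true, p5=true} (p1, p3) contributes 1 new; branch {p5=false} (p1, p2, p3, p4) contributes 9 new. Total: 24.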